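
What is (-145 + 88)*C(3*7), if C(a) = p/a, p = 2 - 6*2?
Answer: 190/7 ≈ 27.143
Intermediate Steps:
p = -10 (p = 2 - 1*12 = 2 - 12 = -10)
C(a) = -10/a
(-145 + 88)*C(3*7) = (-145 + 88)*(-10/(3*7)) = -(-570)/21 = -57*(-10/21) = 190/7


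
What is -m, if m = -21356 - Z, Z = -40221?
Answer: -18865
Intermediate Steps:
m = 18865 (m = -21356 - 1*(-40221) = -21356 + 40221 = 18865)
-m = -1*18865 = -18865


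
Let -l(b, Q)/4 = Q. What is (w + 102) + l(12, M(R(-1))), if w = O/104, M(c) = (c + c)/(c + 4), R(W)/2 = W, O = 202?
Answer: 5821/52 ≈ 111.94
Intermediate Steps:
R(W) = 2*W
M(c) = 2*c/(4 + c) (M(c) = (2*c)/(4 + c) = 2*c/(4 + c))
w = 101/52 (w = 202/104 = 202*(1/104) = 101/52 ≈ 1.9423)
l(b, Q) = -4*Q
(w + 102) + l(12, M(R(-1))) = (101/52 + 102) - 8*2*(-1)/(4 + 2*(-1)) = 5405/52 - 8*(-2)/(4 - 2) = 5405/52 - 8*(-2)/2 = 5405/52 - 4*(-2) = 5405/52 + 8 = 5821/52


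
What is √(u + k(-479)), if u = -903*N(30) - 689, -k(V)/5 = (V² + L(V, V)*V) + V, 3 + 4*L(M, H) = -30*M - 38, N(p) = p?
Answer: √29627599/2 ≈ 2721.6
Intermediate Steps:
L(M, H) = -41/4 - 15*M/2 (L(M, H) = -¾ + (-30*M - 38)/4 = -¾ + (-38 - 30*M)/4 = -¾ + (-19/2 - 15*M/2) = -41/4 - 15*M/2)
k(V) = -5*V - 5*V² - 5*V*(-41/4 - 15*V/2) (k(V) = -5*((V² + (-41/4 - 15*V/2)*V) + V) = -5*((V² + V*(-41/4 - 15*V/2)) + V) = -5*(V + V² + V*(-41/4 - 15*V/2)) = -5*V - 5*V² - 5*V*(-41/4 - 15*V/2))
u = -27779 (u = -903*30 - 689 = -27090 - 689 = -27779)
√(u + k(-479)) = √(-27779 + (5/4)*(-479)*(37 + 26*(-479))) = √(-27779 + (5/4)*(-479)*(37 - 12454)) = √(-27779 + (5/4)*(-479)*(-12417)) = √(-27779 + 29738715/4) = √(29627599/4) = √29627599/2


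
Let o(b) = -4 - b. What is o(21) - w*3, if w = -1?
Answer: -22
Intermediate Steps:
o(21) - w*3 = (-4 - 1*21) - (-1)*3 = (-4 - 21) - 1*(-3) = -25 + 3 = -22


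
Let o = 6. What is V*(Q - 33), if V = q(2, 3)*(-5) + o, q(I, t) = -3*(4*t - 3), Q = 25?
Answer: -1128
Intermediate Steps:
q(I, t) = 9 - 12*t (q(I, t) = -3*(-3 + 4*t) = 9 - 12*t)
V = 141 (V = (9 - 12*3)*(-5) + 6 = (9 - 36)*(-5) + 6 = -27*(-5) + 6 = 135 + 6 = 141)
V*(Q - 33) = 141*(25 - 33) = 141*(-8) = -1128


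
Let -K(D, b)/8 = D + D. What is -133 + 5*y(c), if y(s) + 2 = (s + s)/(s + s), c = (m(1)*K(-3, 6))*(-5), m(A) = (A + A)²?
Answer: -138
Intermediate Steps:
K(D, b) = -16*D (K(D, b) = -8*(D + D) = -16*D)
m(A) = 4*A² (m(A) = (2*A)² = 4*A²)
c = -960 (c = ((4*1²)*(-16*(-3)))*(-5) = ((4*1)*48)*(-5) = (4*48)*(-5) = 192*(-5) = -960)
y(s) = -1 (y(s) = -2 + (s + s)/(s + s) = -2 + (2*s)/((2*s)) = -2 + (2*s)*(1/(2*s)) = -2 + 1 = -1)
-133 + 5*y(c) = -133 + 5*(-1) = -133 - 5 = -138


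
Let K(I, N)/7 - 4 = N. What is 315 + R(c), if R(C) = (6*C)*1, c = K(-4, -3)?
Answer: 357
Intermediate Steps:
K(I, N) = 28 + 7*N
c = 7 (c = 28 + 7*(-3) = 28 - 21 = 7)
R(C) = 6*C
315 + R(c) = 315 + 6*7 = 315 + 42 = 357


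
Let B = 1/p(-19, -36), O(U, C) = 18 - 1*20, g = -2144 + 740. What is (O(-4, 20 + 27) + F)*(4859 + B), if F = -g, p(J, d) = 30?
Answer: 102185471/15 ≈ 6.8124e+6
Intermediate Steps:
g = -1404
O(U, C) = -2 (O(U, C) = 18 - 20 = -2)
B = 1/30 ≈ 0.033333
F = 1404 (F = -1*(-1404) = 1404)
(O(-4, 20 + 27) + F)*(4859 + B) = (-2 + 1404)*(4859 + 1/30) = 1402*(145771/30) = 102185471/15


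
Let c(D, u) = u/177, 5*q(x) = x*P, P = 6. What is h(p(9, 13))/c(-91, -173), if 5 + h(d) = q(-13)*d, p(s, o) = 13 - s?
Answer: 59649/865 ≈ 68.958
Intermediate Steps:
q(x) = 6*x/5 (q(x) = (x*6)/5 = (6*x)/5 = 6*x/5)
c(D, u) = u/177 (c(D, u) = u*(1/177) = u/177)
h(d) = -5 - 78*d/5 (h(d) = -5 + ((6/5)*(-13))*d = -5 - 78*d/5)
h(p(9, 13))/c(-91, -173) = (-5 - 78*(13 - 1*9)/5)/(((1/177)*(-173))) = (-5 - 78*(13 - 9)/5)/(-173/177) = (-5 - 78/5*4)*(-177/173) = (-5 - 312/5)*(-177/173) = -337/5*(-177/173) = 59649/865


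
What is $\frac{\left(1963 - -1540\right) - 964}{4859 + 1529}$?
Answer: $\frac{2539}{6388} \approx 0.39746$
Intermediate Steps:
$\frac{\left(1963 - -1540\right) - 964}{4859 + 1529} = \frac{\left(1963 + 1540\right) - 964}{6388} = \left(3503 - 964\right) \frac{1}{6388} = 2539 \cdot \frac{1}{6388} = \frac{2539}{6388}$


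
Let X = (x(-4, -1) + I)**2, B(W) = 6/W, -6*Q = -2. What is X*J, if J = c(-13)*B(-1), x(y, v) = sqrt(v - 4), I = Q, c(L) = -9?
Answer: -264 + 36*I*sqrt(5) ≈ -264.0 + 80.498*I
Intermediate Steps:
Q = 1/3 (Q = -1/6*(-2) = 1/3 ≈ 0.33333)
I = 1/3 ≈ 0.33333
x(y, v) = sqrt(-4 + v)
J = 54 (J = -54/(-1) = -54*(-1) = -9*(-6) = 54)
X = (1/3 + I*sqrt(5))**2 (X = (sqrt(-4 - 1) + 1/3)**2 = (sqrt(-5) + 1/3)**2 = (I*sqrt(5) + 1/3)**2 = (1/3 + I*sqrt(5))**2 ≈ -4.8889 + 1.4907*I)
X*J = (-44/9 + 2*I*sqrt(5)/3)*54 = -264 + 36*I*sqrt(5)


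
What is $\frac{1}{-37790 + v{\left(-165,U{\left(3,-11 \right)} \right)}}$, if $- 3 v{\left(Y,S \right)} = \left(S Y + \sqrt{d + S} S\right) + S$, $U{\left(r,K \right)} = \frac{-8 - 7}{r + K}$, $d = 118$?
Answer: $- \frac{771840}{29088719041} + \frac{16 \sqrt{1918}}{145443595205} \approx -2.6529 \cdot 10^{-5}$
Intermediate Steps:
$U{\left(r,K \right)} = - \frac{15}{K + r}$
$v{\left(Y,S \right)} = - \frac{S}{3} - \frac{S Y}{3} - \frac{S \sqrt{118 + S}}{3}$ ($v{\left(Y,S \right)} = - \frac{\left(S Y + \sqrt{118 + S} S\right) + S}{3} = - \frac{\left(S Y + S \sqrt{118 + S}\right) + S}{3} = - \frac{S + S Y + S \sqrt{118 + S}}{3} = - \frac{S}{3} - \frac{S Y}{3} - \frac{S \sqrt{118 + S}}{3}$)
$\frac{1}{-37790 + v{\left(-165,U{\left(3,-11 \right)} \right)}} = \frac{1}{-37790 - \frac{- \frac{15}{-11 + 3} \left(1 - 165 + \sqrt{118 - \frac{15}{-11 + 3}}\right)}{3}} = \frac{1}{-37790 - \frac{- \frac{15}{-8} \left(1 - 165 + \sqrt{118 - \frac{15}{-8}}\right)}{3}} = \frac{1}{-37790 - \frac{\left(-15\right) \left(- \frac{1}{8}\right) \left(1 - 165 + \sqrt{118 - - \frac{15}{8}}\right)}{3}} = \frac{1}{-37790 - \frac{5 \left(1 - 165 + \sqrt{118 + \frac{15}{8}}\right)}{8}} = \frac{1}{-37790 - \frac{5 \left(1 - 165 + \sqrt{\frac{959}{8}}\right)}{8}} = \frac{1}{-37790 - \frac{5 \left(1 - 165 + \frac{\sqrt{1918}}{4}\right)}{8}} = \frac{1}{-37790 - \frac{5 \left(-164 + \frac{\sqrt{1918}}{4}\right)}{8}} = \frac{1}{-37790 + \left(\frac{205}{2} - \frac{5 \sqrt{1918}}{32}\right)} = \frac{1}{- \frac{75375}{2} - \frac{5 \sqrt{1918}}{32}}$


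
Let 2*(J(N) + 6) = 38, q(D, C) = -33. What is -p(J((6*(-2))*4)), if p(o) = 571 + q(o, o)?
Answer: -538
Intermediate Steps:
J(N) = 13 (J(N) = -6 + (½)*38 = -6 + 19 = 13)
p(o) = 538 (p(o) = 571 - 33 = 538)
-p(J((6*(-2))*4)) = -1*538 = -538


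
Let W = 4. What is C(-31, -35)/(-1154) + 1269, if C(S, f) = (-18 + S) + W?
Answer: 1464471/1154 ≈ 1269.0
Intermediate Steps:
C(S, f) = -14 + S (C(S, f) = (-18 + S) + 4 = -14 + S)
C(-31, -35)/(-1154) + 1269 = (-14 - 31)/(-1154) + 1269 = -45*(-1/1154) + 1269 = 45/1154 + 1269 = 1464471/1154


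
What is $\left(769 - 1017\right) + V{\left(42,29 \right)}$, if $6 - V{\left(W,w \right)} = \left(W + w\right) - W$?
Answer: $-271$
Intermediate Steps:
$V{\left(W,w \right)} = 6 - w$ ($V{\left(W,w \right)} = 6 - \left(\left(W + w\right) - W\right) = 6 - w$)
$\left(769 - 1017\right) + V{\left(42,29 \right)} = \left(769 - 1017\right) + \left(6 - 29\right) = -248 + \left(6 - 29\right) = -248 - 23 = -271$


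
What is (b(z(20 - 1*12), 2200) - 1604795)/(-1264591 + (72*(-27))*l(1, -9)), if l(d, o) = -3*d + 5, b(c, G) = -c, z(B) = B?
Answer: 1604803/1268479 ≈ 1.2651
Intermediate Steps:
l(d, o) = 5 - 3*d
(b(z(20 - 1*12), 2200) - 1604795)/(-1264591 + (72*(-27))*l(1, -9)) = (-(20 - 1*12) - 1604795)/(-1264591 + (72*(-27))*(5 - 3*1)) = (-(20 - 12) - 1604795)/(-1264591 - 1944*(5 - 3)) = (-1*8 - 1604795)/(-1264591 - 1944*2) = (-8 - 1604795)/(-1264591 - 3888) = -1604803/(-1268479) = -1604803*(-1/1268479) = 1604803/1268479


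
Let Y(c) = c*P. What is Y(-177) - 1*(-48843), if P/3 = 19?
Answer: 38754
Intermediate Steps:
P = 57 (P = 3*19 = 57)
Y(c) = 57*c (Y(c) = c*57 = 57*c)
Y(-177) - 1*(-48843) = 57*(-177) - 1*(-48843) = -10089 + 48843 = 38754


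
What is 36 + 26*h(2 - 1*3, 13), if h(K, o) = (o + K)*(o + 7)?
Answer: 6276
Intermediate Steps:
h(K, o) = (7 + o)*(K + o) (h(K, o) = (K + o)*(7 + o) = (7 + o)*(K + o))
36 + 26*h(2 - 1*3, 13) = 36 + 26*(13² + 7*(2 - 1*3) + 7*13 + (2 - 1*3)*13) = 36 + 26*(169 + 7*(2 - 3) + 91 + (2 - 3)*13) = 36 + 26*(169 + 7*(-1) + 91 - 1*13) = 36 + 26*(169 - 7 + 91 - 13) = 36 + 26*240 = 36 + 6240 = 6276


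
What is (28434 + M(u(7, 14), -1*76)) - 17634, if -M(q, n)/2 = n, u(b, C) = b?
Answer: 10952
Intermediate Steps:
M(q, n) = -2*n
(28434 + M(u(7, 14), -1*76)) - 17634 = (28434 - (-2)*76) - 17634 = (28434 - 2*(-76)) - 17634 = (28434 + 152) - 17634 = 28586 - 17634 = 10952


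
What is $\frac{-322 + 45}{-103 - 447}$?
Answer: $\frac{277}{550} \approx 0.50364$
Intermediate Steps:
$\frac{-322 + 45}{-103 - 447} = - \frac{277}{-550} = \left(-277\right) \left(- \frac{1}{550}\right) = \frac{277}{550}$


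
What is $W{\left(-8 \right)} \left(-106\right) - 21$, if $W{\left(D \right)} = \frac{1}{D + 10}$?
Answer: $-74$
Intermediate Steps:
$W{\left(D \right)} = \frac{1}{10 + D}$
$W{\left(-8 \right)} \left(-106\right) - 21 = \frac{1}{10 - 8} \left(-106\right) - 21 = \frac{1}{2} \left(-106\right) - 21 = -53 - 21 = -74$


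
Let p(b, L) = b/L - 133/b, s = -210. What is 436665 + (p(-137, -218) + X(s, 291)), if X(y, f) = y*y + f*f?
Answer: 16887657999/29866 ≈ 5.6545e+5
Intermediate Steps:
X(y, f) = f² + y² (X(y, f) = y² + f² = f² + y²)
p(b, L) = -133/b + b/L
436665 + (p(-137, -218) + X(s, 291)) = 436665 + ((-133/(-137) - 137/(-218)) + (291² + (-210)²)) = 436665 + ((-133*(-1/137) - 137*(-1/218)) + (84681 + 44100)) = 436665 + ((133/137 + 137/218) + 128781) = 436665 + (47763/29866 + 128781) = 436665 + 3846221109/29866 = 16887657999/29866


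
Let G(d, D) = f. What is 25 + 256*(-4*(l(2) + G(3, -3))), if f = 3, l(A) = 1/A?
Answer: -3559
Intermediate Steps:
G(d, D) = 3
25 + 256*(-4*(l(2) + G(3, -3))) = 25 + 256*(-4*(1/2 + 3)) = 25 + 256*(-4*7/2) = 25 + 256*(-14) = 25 - 3584 = -3559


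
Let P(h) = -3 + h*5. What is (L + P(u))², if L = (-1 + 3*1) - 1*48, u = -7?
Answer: 7056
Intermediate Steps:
P(h) = -3 + 5*h
L = -46 (L = (-1 + 3) - 48 = 2 - 48 = -46)
(L + P(u))² = (-46 + (-3 + 5*(-7)))² = (-46 + (-3 - 35))² = (-46 - 38)² = (-84)² = 7056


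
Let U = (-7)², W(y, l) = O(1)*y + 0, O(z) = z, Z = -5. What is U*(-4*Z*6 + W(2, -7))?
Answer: 5978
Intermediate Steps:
W(y, l) = y (W(y, l) = 1*y + 0 = y + 0 = y)
U = 49
U*(-4*Z*6 + W(2, -7)) = 49*(-4*(-5)*6 + 2) = 49*(20*6 + 2) = 49*(120 + 2) = 49*122 = 5978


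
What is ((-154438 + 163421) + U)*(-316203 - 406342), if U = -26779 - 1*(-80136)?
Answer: -45043455300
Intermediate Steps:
U = 53357 (U = -26779 + 80136 = 53357)
((-154438 + 163421) + U)*(-316203 - 406342) = ((-154438 + 163421) + 53357)*(-316203 - 406342) = (8983 + 53357)*(-722545) = 62340*(-722545) = -45043455300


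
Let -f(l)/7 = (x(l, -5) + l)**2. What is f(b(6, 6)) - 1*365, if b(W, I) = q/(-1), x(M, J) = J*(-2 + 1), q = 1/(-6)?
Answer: -19867/36 ≈ -551.86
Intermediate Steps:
q = -1/6 ≈ -0.16667
x(M, J) = -J (x(M, J) = J*(-1) = -J)
b(W, I) = 1/6 (b(W, I) = -1/6/(-1) = -1/6*(-1) = 1/6)
f(l) = -7*(5 + l)**2 (f(l) = -7*(-1*(-5) + l)**2 = -7*(5 + l)**2)
f(b(6, 6)) - 1*365 = -7*(5 + 1/6)**2 - 1*365 = -7*(31/6)**2 - 365 = -7*961/36 - 365 = -6727/36 - 365 = -19867/36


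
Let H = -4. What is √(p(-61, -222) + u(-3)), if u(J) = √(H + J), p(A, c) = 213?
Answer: √(213 + I*√7) ≈ 14.595 + 0.09064*I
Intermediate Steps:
u(J) = √(-4 + J)
√(p(-61, -222) + u(-3)) = √(213 + √(-4 - 3)) = √(213 + √(-7)) = √(213 + I*√7)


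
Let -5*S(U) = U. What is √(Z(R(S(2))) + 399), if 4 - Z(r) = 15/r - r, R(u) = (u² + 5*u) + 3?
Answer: √8225589/145 ≈ 19.780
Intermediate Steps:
S(U) = -U/5
R(u) = 3 + u² + 5*u
Z(r) = 4 + r - 15/r (Z(r) = 4 - (15/r - r) = 4 - (-r + 15/r) = 4 + (r - 15/r) = 4 + r - 15/r)
√(Z(R(S(2))) + 399) = √((4 + (3 + (-⅕*2)² + 5*(-⅕*2)) - 15/(3 + (-⅕*2)² + 5*(-⅕*2))) + 399) = √((4 + (3 + (-⅖)² + 5*(-⅖)) - 15/(3 + (-⅖)² + 5*(-⅖))) + 399) = √((4 + (3 + 4/25 - 2) - 15/(3 + 4/25 - 2)) + 399) = √((4 + 29/25 - 15/29/25) + 399) = √((4 + 29/25 - 15*25/29) + 399) = √((4 + 29/25 - 375/29) + 399) = √(-5634/725 + 399) = √(283641/725) = √8225589/145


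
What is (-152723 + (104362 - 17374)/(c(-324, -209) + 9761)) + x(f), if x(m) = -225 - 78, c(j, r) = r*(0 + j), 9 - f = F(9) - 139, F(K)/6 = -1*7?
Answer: -11855908414/77477 ≈ -1.5303e+5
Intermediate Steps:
F(K) = -42 (F(K) = 6*(-1*7) = 6*(-7) = -42)
f = 190 (f = 9 - (-42 - 139) = 9 - 1*(-181) = 9 + 181 = 190)
c(j, r) = j*r (c(j, r) = r*j = j*r)
x(m) = -303
(-152723 + (104362 - 17374)/(c(-324, -209) + 9761)) + x(f) = (-152723 + (104362 - 17374)/(-324*(-209) + 9761)) - 303 = (-152723 + 86988/(67716 + 9761)) - 303 = (-152723 + 86988/77477) - 303 = -11832432883/77477 - 303 = -11855908414/77477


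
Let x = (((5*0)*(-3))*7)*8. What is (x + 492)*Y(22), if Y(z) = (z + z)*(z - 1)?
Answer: 454608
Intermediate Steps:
Y(z) = 2*z*(-1 + z) (Y(z) = (2*z)*(-1 + z) = 2*z*(-1 + z))
x = 0 (x = ((0*(-3))*7)*8 = (0*7)*8 = 0*8 = 0)
(x + 492)*Y(22) = (0 + 492)*(2*22*(-1 + 22)) = 492*(2*22*21) = 492*924 = 454608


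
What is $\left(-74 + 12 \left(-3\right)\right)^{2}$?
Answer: $12100$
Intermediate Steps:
$\left(-74 + 12 \left(-3\right)\right)^{2} = \left(-74 - 36\right)^{2} = \left(-110\right)^{2} = 12100$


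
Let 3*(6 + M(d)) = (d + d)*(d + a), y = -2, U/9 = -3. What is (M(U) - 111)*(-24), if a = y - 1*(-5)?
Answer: -7560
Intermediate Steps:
U = -27 (U = 9*(-3) = -27)
a = 3 (a = -2 - 1*(-5) = -2 + 5 = 3)
M(d) = -6 + 2*d*(3 + d)/3 (M(d) = -6 + ((d + d)*(d + 3))/3 = -6 + ((2*d)*(3 + d))/3 = -6 + (2*d*(3 + d))/3 = -6 + 2*d*(3 + d)/3)
(M(U) - 111)*(-24) = ((-6 + 2*(-27) + (⅔)*(-27)²) - 111)*(-24) = ((-6 - 54 + (⅔)*729) - 111)*(-24) = ((-6 - 54 + 486) - 111)*(-24) = (426 - 111)*(-24) = 315*(-24) = -7560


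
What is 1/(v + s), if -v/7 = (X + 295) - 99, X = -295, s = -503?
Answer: 1/190 ≈ 0.0052632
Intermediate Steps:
v = 693 (v = -7*((-295 + 295) - 99) = -7*(0 - 99) = -7*(-99) = 693)
1/(v + s) = 1/(693 - 503) = 1/190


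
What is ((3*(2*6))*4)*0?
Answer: 0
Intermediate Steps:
((3*(2*6))*4)*0 = ((3*12)*4)*0 = (36*4)*0 = 144*0 = 0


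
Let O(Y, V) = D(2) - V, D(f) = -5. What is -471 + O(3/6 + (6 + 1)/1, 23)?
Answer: -499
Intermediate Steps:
O(Y, V) = -5 - V
-471 + O(3/6 + (6 + 1)/1, 23) = -471 + (-5 - 1*23) = -471 + (-5 - 23) = -471 - 28 = -499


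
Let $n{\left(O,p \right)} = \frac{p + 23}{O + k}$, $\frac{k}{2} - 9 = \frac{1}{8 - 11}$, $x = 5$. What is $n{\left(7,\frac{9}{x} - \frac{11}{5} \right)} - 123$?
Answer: $- \frac{44556}{365} \approx -122.07$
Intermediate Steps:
$k = \frac{52}{3}$ ($k = 18 + \frac{2}{8 - 11} = 18 + \frac{2}{-3} = 18 + 2 \left(- \frac{1}{3}\right) = 18 - \frac{2}{3} = \frac{52}{3} \approx 17.333$)
$n{\left(O,p \right)} = \frac{23 + p}{\frac{52}{3} + O}$ ($n{\left(O,p \right)} = \frac{p + 23}{O + \frac{52}{3}} = \frac{23 + p}{\frac{52}{3} + O}$)
$n{\left(7,\frac{9}{x} - \frac{11}{5} \right)} - 123 = \frac{3 \left(23 + \left(\frac{9}{5} - \frac{11}{5}\right)\right)}{52 + 3 \cdot 7} - 123 = \frac{3 \left(23 + \left(9 \cdot \frac{1}{5} - \frac{11}{5}\right)\right)}{52 + 21} - 123 = \frac{3 \left(23 + \left(\frac{9}{5} - \frac{11}{5}\right)\right)}{73} - 123 = 3 \cdot \frac{1}{73} \left(23 - \frac{2}{5}\right) - 123 = 3 \cdot \frac{1}{73} \cdot \frac{113}{5} - 123 = \frac{339}{365} - 123 = - \frac{44556}{365}$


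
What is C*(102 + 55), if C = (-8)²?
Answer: 10048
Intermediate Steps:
C = 64
C*(102 + 55) = 64*(102 + 55) = 64*157 = 10048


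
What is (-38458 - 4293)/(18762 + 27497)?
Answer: -42751/46259 ≈ -0.92417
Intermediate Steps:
(-38458 - 4293)/(18762 + 27497) = -42751/46259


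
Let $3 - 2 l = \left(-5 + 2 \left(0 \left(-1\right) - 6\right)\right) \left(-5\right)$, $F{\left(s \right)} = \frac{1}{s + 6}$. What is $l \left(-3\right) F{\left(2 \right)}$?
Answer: $\frac{123}{8} \approx 15.375$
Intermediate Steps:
$F{\left(s \right)} = \frac{1}{6 + s}$
$l = -41$ ($l = \frac{3}{2} - \frac{\left(-5 + 2 \left(0 \left(-1\right) - 6\right)\right) \left(-5\right)}{2} = \frac{3}{2} - \frac{\left(-5 + 2 \left(0 - 6\right)\right) \left(-5\right)}{2} = \frac{3}{2} - \frac{\left(-5 + 2 \left(-6\right)\right) \left(-5\right)}{2} = \frac{3}{2} - \frac{\left(-5 - 12\right) \left(-5\right)}{2} = \frac{3}{2} - \frac{\left(-17\right) \left(-5\right)}{2} = \frac{3}{2} - \frac{85}{2} = -41$)
$l \left(-3\right) F{\left(2 \right)} = \frac{\left(-41\right) \left(-3\right)}{6 + 2} = \frac{123}{8}$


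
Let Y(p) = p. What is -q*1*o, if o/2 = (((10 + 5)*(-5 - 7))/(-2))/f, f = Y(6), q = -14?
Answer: 420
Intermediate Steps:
f = 6
o = 30 (o = 2*((((10 + 5)*(-5 - 7))/(-2))/6) = 2*(((15*(-12))*(-½))*(⅙)) = 2*(-180*(-½)*(⅙)) = 2*(90*(⅙)) = 2*15 = 30)
-q*1*o = -(-14*1)*30 = -(-14)*30 = -1*(-420) = 420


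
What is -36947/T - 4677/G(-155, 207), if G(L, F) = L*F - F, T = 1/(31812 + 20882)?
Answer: -20956272484993/10764 ≈ -1.9469e+9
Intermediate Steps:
T = 1/52694 ≈ 1.8978e-5
G(L, F) = -F + F*L (G(L, F) = F*L - F = -F + F*L)
-36947/T - 4677/G(-155, 207) = -36947/1/52694 - 4677*1/(207*(-1 - 155)) = -36947*52694 - 4677/(207*(-156)) = -1946885218 - 4677/(-32292) = -1946885218 - 4677*(-1/32292) = -1946885218 + 1559/10764 = -20956272484993/10764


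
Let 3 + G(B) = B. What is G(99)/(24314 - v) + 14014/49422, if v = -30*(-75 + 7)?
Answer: 79223087/275206407 ≈ 0.28787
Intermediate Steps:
G(B) = -3 + B
v = 2040 (v = -30*(-68) = 2040)
G(99)/(24314 - v) + 14014/49422 = (-3 + 99)/(24314 - 1*2040) + 14014/49422 = 96/(24314 - 2040) + 14014*(1/49422) = 96/22274 + 7007/24711 = 96*(1/22274) + 7007/24711 = 48/11137 + 7007/24711 = 79223087/275206407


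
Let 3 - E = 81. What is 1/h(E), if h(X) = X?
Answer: -1/78 ≈ -0.012821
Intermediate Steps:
E = -78 (E = 3 - 1*81 = 3 - 81 = -78)
1/h(E) = 1/(-78) = -1/78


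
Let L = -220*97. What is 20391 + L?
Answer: -949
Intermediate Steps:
L = -21340
20391 + L = 20391 - 21340 = -949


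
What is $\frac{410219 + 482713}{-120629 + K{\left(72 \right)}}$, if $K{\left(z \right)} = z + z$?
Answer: $- \frac{892932}{120485} \approx -7.4111$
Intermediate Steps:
$K{\left(z \right)} = 2 z$
$\frac{410219 + 482713}{-120629 + K{\left(72 \right)}} = \frac{410219 + 482713}{-120629 + 2 \cdot 72} = \frac{892932}{-120629 + 144} = \frac{892932}{-120485} = 892932 \left(- \frac{1}{120485}\right) = - \frac{892932}{120485}$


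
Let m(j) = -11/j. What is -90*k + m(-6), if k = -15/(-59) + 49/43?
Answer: -1881533/15222 ≈ -123.61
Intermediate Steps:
k = 3536/2537 (k = -15*(-1/59) + 49*(1/43) = 15/59 + 49/43 = 3536/2537 ≈ 1.3938)
-90*k + m(-6) = -90*3536/2537 - 11/(-6) = -318240/2537 - 11*(-⅙) = -318240/2537 + 11/6 = -1881533/15222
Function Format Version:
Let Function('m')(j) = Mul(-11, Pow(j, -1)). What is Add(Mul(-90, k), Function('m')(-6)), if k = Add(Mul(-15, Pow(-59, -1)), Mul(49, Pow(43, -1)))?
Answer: Rational(-1881533, 15222) ≈ -123.61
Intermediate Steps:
k = Rational(3536, 2537) (k = Add(Mul(-15, Rational(-1, 59)), Mul(49, Rational(1, 43))) = Add(Rational(15, 59), Rational(49, 43)) = Rational(3536, 2537) ≈ 1.3938)
Add(Mul(-90, k), Function('m')(-6)) = Add(Mul(-90, Rational(3536, 2537)), Mul(-11, Pow(-6, -1))) = Add(Rational(-318240, 2537), Mul(-11, Rational(-1, 6))) = Add(Rational(-318240, 2537), Rational(11, 6)) = Rational(-1881533, 15222)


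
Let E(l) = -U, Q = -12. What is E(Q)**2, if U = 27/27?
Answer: 1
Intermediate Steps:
U = 1 (U = 27*(1/27) = 1)
E(l) = -1 (E(l) = -1*1 = -1)
E(Q)**2 = (-1)**2 = 1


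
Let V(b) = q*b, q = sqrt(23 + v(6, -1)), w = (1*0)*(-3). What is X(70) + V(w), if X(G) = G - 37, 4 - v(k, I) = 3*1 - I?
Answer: 33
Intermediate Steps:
v(k, I) = 1 + I (v(k, I) = 4 - (3*1 - I) = 4 - (3 - I) = 4 + (-3 + I) = 1 + I)
w = 0 (w = 0*(-3) = 0)
q = sqrt(23) (q = sqrt(23 + (1 - 1)) = sqrt(23 + 0) = sqrt(23) ≈ 4.7958)
X(G) = -37 + G
V(b) = b*sqrt(23) (V(b) = sqrt(23)*b = b*sqrt(23))
X(70) + V(w) = (-37 + 70) + 0*sqrt(23) = 33 + 0 = 33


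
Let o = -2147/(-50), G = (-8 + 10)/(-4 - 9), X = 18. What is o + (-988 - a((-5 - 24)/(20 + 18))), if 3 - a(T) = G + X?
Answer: -604639/650 ≈ -930.21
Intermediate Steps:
G = -2/13 (G = 2/(-13) = 2*(-1/13) = -2/13 ≈ -0.15385)
a(T) = -193/13 (a(T) = 3 - (-2/13 + 18) = 3 - 1*232/13 = 3 - 232/13 = -193/13)
o = 2147/50 (o = -2147*(-1/50) = 2147/50 ≈ 42.940)
o + (-988 - a((-5 - 24)/(20 + 18))) = 2147/50 + (-988 - 1*(-193/13)) = 2147/50 + (-988 + 193/13) = 2147/50 - 12651/13 = -604639/650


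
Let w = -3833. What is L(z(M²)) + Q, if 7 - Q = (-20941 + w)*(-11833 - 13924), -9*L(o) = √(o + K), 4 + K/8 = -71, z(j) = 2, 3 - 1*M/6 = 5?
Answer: -638103911 - I*√598/9 ≈ -6.381e+8 - 2.7171*I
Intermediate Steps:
M = -12 (M = 18 - 6*5 = 18 - 30 = -12)
K = -600 (K = -32 + 8*(-71) = -32 - 568 = -600)
L(o) = -√(-600 + o)/9 (L(o) = -√(o - 600)/9 = -√(-600 + o)/9)
Q = -638103911 (Q = 7 - (-20941 - 3833)*(-11833 - 13924) = 7 - (-24774)*(-25757) = 7 - 1*638103918 = 7 - 638103918 = -638103911)
L(z(M²)) + Q = -√(-600 + 2)/9 - 638103911 = -I*√598/9 - 638103911 = -638103911 - I*√598/9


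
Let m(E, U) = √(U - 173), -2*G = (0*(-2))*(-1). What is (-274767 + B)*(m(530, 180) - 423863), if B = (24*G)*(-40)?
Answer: 116463564921 - 274767*√7 ≈ 1.1646e+11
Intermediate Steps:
G = 0 (G = -0*(-2)*(-1)/2 = -0*(-1) = -½*0 = 0)
m(E, U) = √(-173 + U)
B = 0 (B = (24*0)*(-40) = 0*(-40) = 0)
(-274767 + B)*(m(530, 180) - 423863) = (-274767 + 0)*(√(-173 + 180) - 423863) = -274767*(√7 - 423863) = -274767*(-423863 + √7) = 116463564921 - 274767*√7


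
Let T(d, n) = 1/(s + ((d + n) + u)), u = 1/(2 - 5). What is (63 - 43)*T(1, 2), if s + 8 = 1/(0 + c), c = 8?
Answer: -96/25 ≈ -3.8400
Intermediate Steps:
u = -1/3 (u = 1/(-3) = -1/3 ≈ -0.33333)
s = -63/8 (s = -8 + 1/(0 + 8) = -8 + 1/8 = -63/8 ≈ -7.8750)
T(d, n) = 1/(-197/24 + d + n) (T(d, n) = 1/(-63/8 + ((d + n) - 1/3)) = 1/(-63/8 + (-1/3 + d + n)) = 1/(-197/24 + d + n))
(63 - 43)*T(1, 2) = (63 - 43)*(24/(-197 + 24*1 + 24*2)) = 20*(24/(-197 + 24 + 48)) = 20*(24/(-125)) = 20*(24*(-1/125)) = 20*(-24/125) = -96/25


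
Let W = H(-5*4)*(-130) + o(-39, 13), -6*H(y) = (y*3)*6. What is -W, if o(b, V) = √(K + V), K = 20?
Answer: 7800 - √33 ≈ 7794.3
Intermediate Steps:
o(b, V) = √(20 + V)
H(y) = -3*y (H(y) = -y*3*6/6 = -3*y*6/6 = -3*y)
W = -7800 + √33 (W = -(-15)*4*(-130) + √(20 + 13) = -3*(-20)*(-130) + √33 = 60*(-130) + √33 = -7800 + √33 ≈ -7794.3)
-W = -(-7800 + √33) = 7800 - √33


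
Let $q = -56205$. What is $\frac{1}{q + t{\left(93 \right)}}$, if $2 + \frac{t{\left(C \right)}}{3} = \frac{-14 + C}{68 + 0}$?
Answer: $- \frac{68}{3822111} \approx -1.7791 \cdot 10^{-5}$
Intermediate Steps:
$t{\left(C \right)} = - \frac{225}{34} + \frac{3 C}{68}$ ($t{\left(C \right)} = -6 + 3 \frac{-14 + C}{68 + 0} = -6 + 3 \frac{-14 + C}{68} = -6 + 3 \left(-14 + C\right) \frac{1}{68} = -6 + 3 \left(- \frac{7}{34} + \frac{C}{68}\right) = -6 + \left(- \frac{21}{34} + \frac{3 C}{68}\right) = - \frac{225}{34} + \frac{3 C}{68}$)
$\frac{1}{q + t{\left(93 \right)}} = \frac{1}{-56205 + \left(- \frac{225}{34} + \frac{3}{68} \cdot 93\right)} = \frac{1}{-56205 + \left(- \frac{225}{34} + \frac{279}{68}\right)} = \frac{1}{-56205 - \frac{171}{68}} = \frac{1}{- \frac{3822111}{68}} = - \frac{68}{3822111}$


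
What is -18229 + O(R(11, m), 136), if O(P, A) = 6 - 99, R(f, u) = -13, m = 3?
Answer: -18322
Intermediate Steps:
O(P, A) = -93
-18229 + O(R(11, m), 136) = -18229 - 93 = -18322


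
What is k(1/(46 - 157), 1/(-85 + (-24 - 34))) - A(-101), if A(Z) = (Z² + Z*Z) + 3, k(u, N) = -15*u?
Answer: -754980/37 ≈ -20405.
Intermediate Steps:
A(Z) = 3 + 2*Z² (A(Z) = (Z² + Z²) + 3 = 2*Z² + 3 = 3 + 2*Z²)
k(1/(46 - 157), 1/(-85 + (-24 - 34))) - A(-101) = -15/(46 - 157) - (3 + 2*(-101)²) = -15/(-111) - (3 + 2*10201) = -15*(-1/111) - (3 + 20402) = 5/37 - 1*20405 = 5/37 - 20405 = -754980/37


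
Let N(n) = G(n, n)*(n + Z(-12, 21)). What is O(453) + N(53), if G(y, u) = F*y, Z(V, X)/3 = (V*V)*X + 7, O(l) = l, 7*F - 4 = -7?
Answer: -1451043/7 ≈ -2.0729e+5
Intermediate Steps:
F = -3/7 (F = 4/7 + (⅐)*(-7) = 4/7 - 1 = -3/7 ≈ -0.42857)
Z(V, X) = 21 + 3*X*V² (Z(V, X) = 3*((V*V)*X + 7) = 3*(V²*X + 7) = 3*(X*V² + 7) = 3*(7 + X*V²) = 21 + 3*X*V²)
G(y, u) = -3*y/7
N(n) = -3*n*(9093 + n)/7 (N(n) = (-3*n/7)*(n + (21 + 3*21*(-12)²)) = (-3*n/7)*(n + (21 + 3*21*144)) = (-3*n/7)*(n + (21 + 9072)) = (-3*n/7)*(n + 9093) = (-3*n/7)*(9093 + n) = -3*n*(9093 + n)/7)
O(453) + N(53) = 453 - 3/7*53*(9093 + 53) = 453 - 3/7*53*9146 = 453 - 1454214/7 = -1451043/7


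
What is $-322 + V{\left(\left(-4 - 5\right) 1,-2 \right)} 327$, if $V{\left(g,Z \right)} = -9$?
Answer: $-3265$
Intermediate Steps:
$-322 + V{\left(\left(-4 - 5\right) 1,-2 \right)} 327 = -322 - 2943 = -3265$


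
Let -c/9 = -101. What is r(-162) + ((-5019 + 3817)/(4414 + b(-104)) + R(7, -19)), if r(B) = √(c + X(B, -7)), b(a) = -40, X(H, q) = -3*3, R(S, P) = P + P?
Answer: -18097/2187 ≈ -8.2748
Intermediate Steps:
R(S, P) = 2*P
X(H, q) = -9
c = 909 (c = -9*(-101) = 909)
r(B) = 30 (r(B) = √(909 - 9) = √900 = 30)
r(-162) + ((-5019 + 3817)/(4414 + b(-104)) + R(7, -19)) = 30 + ((-5019 + 3817)/(4414 - 40) + 2*(-19)) = 30 + (-1202/4374 - 38) = 30 + (-1202*1/4374 - 38) = 30 + (-601/2187 - 38) = 30 - 83707/2187 = -18097/2187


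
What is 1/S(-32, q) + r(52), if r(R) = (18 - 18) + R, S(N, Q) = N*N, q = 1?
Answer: 53249/1024 ≈ 52.001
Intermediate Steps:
S(N, Q) = N²
r(R) = R (r(R) = 0 + R = R)
1/S(-32, q) + r(52) = 1/((-32)²) + 52 = 1/1024 + 52 = 53249/1024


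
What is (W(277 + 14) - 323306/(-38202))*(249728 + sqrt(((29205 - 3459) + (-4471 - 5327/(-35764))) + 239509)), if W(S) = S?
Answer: 1428455148032/19101 + 2860022*sqrt(83389884353123)/170782041 ≈ 7.4937e+7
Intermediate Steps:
(W(277 + 14) - 323306/(-38202))*(249728 + sqrt(((29205 - 3459) + (-4471 - 5327/(-35764))) + 239509)) = ((277 + 14) - 323306/(-38202))*(249728 + sqrt(((29205 - 3459) + (-4471 - 5327/(-35764))) + 239509)) = (291 - 323306*(-1/38202))*(249728 + sqrt((25746 + (-4471 - 5327*(-1/35764))) + 239509)) = (291 + 161653/19101)*(249728 + sqrt((25746 + (-4471 + 5327/35764)) + 239509)) = 5720044*(249728 + sqrt((25746 - 159895517/35764) + 239509))/19101 = 5720044*(249728 + sqrt(760884427/35764 + 239509))/19101 = 5720044*(249728 + sqrt(9326684303/35764))/19101 = 5720044*(249728 + sqrt(83389884353123)/17882)/19101 = 1428455148032/19101 + 2860022*sqrt(83389884353123)/170782041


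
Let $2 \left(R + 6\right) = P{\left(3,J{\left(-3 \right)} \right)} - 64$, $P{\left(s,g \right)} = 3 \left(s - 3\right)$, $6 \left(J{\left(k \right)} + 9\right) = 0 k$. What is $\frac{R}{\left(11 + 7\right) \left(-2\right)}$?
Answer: $\frac{19}{18} \approx 1.0556$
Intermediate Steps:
$J{\left(k \right)} = -9$ ($J{\left(k \right)} = -9 + \frac{0 k}{6} = -9 + \frac{1}{6} \cdot 0 = -9 + 0 = -9$)
$P{\left(s,g \right)} = -9 + 3 s$ ($P{\left(s,g \right)} = 3 \left(-3 + s\right) = -9 + 3 s$)
$R = -38$ ($R = -6 + \frac{\left(-9 + 3 \cdot 3\right) - 64}{2} = -6 + \frac{\left(-9 + 9\right) - 64}{2} = -6 + \frac{0 - 64}{2} = -6 + \frac{1}{2} \left(-64\right) = -6 - 32 = -38$)
$\frac{R}{\left(11 + 7\right) \left(-2\right)} = - \frac{38}{\left(11 + 7\right) \left(-2\right)} = - \frac{38}{18 \left(-2\right)} = - \frac{38}{-36} = \left(-38\right) \left(- \frac{1}{36}\right) = \frac{19}{18}$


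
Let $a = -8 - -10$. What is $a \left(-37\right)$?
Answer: $-74$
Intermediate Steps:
$a = 2$ ($a = -8 + 10 = 2$)
$a \left(-37\right) = 2 \left(-37\right) = -74$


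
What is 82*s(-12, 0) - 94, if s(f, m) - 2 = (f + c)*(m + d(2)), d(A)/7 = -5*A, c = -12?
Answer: 137830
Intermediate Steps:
d(A) = -35*A (d(A) = 7*(-5*A) = -35*A)
s(f, m) = 2 + (-70 + m)*(-12 + f) (s(f, m) = 2 + (f - 12)*(m - 35*2) = 2 + (-12 + f)*(m - 70) = 2 + (-12 + f)*(-70 + m) = 2 + (-70 + m)*(-12 + f))
82*s(-12, 0) - 94 = 82*(842 - 70*(-12) - 12*0 - 12*0) - 94 = 82*(842 + 840 + 0 + 0) - 94 = 82*1682 - 94 = 137924 - 94 = 137830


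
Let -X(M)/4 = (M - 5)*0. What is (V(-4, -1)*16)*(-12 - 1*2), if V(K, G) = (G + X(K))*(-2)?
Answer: -448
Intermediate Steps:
X(M) = 0 (X(M) = -4*(M - 5)*0 = -4*(-5 + M)*0 = -4*0 = 0)
V(K, G) = -2*G (V(K, G) = (G + 0)*(-2) = G*(-2) = -2*G)
(V(-4, -1)*16)*(-12 - 1*2) = (-2*(-1)*16)*(-12 - 1*2) = (2*16)*(-12 - 2) = 32*(-14) = -448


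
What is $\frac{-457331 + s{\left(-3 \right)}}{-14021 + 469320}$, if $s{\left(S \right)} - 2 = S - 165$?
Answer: $- \frac{457497}{455299} \approx -1.0048$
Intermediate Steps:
$s{\left(S \right)} = -163 + S$ ($s{\left(S \right)} = 2 + \left(S - 165\right) = 2 + \left(-165 + S\right) = -163 + S$)
$\frac{-457331 + s{\left(-3 \right)}}{-14021 + 469320} = \frac{-457331 - 166}{-14021 + 469320} = \frac{-457331 - 166}{455299} = \left(-457497\right) \frac{1}{455299} = - \frac{457497}{455299}$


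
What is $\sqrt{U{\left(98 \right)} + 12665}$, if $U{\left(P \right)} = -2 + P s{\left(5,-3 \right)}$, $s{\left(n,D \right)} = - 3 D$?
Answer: $3 \sqrt{1505} \approx 116.38$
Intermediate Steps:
$U{\left(P \right)} = -2 + 9 P$ ($U{\left(P \right)} = -2 + P \left(\left(-3\right) \left(-3\right)\right) = -2 + P 9 = -2 + 9 P$)
$\sqrt{U{\left(98 \right)} + 12665} = \sqrt{\left(-2 + 9 \cdot 98\right) + 12665} = \sqrt{\left(-2 + 882\right) + 12665} = \sqrt{880 + 12665} = \sqrt{13545} = 3 \sqrt{1505}$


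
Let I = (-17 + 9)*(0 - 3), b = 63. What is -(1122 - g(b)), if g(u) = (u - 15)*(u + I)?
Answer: 3054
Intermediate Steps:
I = 24 (I = -8*(-3) = 24)
g(u) = (-15 + u)*(24 + u) (g(u) = (u - 15)*(u + 24) = (-15 + u)*(24 + u))
-(1122 - g(b)) = -(1122 - (-360 + 63² + 9*63)) = -(1122 - (-360 + 3969 + 567)) = -(1122 - 1*4176) = -(1122 - 4176) = -1*(-3054) = 3054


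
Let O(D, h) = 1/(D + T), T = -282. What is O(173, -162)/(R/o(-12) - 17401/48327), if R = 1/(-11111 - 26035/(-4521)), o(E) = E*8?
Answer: 77643002569344/3047277880361647 ≈ 0.025479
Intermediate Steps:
o(E) = 8*E
O(D, h) = 1/(-282 + D) (O(D, h) = 1/(D - 282) = 1/(-282 + D))
R = -4521/50206796 (R = 1/(-11111 - 26035*(-1/4521)) = 1/(-11111 + 26035/4521) = 1/(-50206796/4521) = -4521/50206796 ≈ -9.0048e-5)
O(173, -162)/(R/o(-12) - 17401/48327) = 1/((-282 + 173)*(-4521/(50206796*(8*(-12))) - 17401/48327)) = 1/((-109)*(-4521/50206796/(-96) - 17401*1/48327)) = -1/(109*(-4521/50206796*(-1/96) - 17401/48327)) = -1/(109*(1507/1606617472 - 17401/48327)) = -1/(109*(-27956677801483/77643002569344)) = -1/109*(-77643002569344/27956677801483) = 77643002569344/3047277880361647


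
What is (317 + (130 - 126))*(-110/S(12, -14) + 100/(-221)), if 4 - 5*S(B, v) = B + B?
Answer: 3837555/442 ≈ 8682.3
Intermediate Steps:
S(B, v) = ⅘ - 2*B/5 (S(B, v) = ⅘ - (B + B)/5 = ⅘ - 2*B/5)
(317 + (130 - 126))*(-110/S(12, -14) + 100/(-221)) = (317 + (130 - 126))*(-110/(⅘ - ⅖*12) + 100/(-221)) = (317 + 4)*(-110/(⅘ - 24/5) + 100*(-1/221)) = 321*(-110/(-4) - 100/221) = 321*(-110*(-¼) - 100/221) = 321*(55/2 - 100/221) = 321*(11955/442) = 3837555/442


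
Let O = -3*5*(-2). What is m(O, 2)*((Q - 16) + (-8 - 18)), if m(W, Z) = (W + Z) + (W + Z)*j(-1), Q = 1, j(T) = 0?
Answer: -1312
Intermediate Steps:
O = 30 (O = -15*(-2) = 30)
m(W, Z) = W + Z (m(W, Z) = (W + Z) + (W + Z)*0 = (W + Z) + 0 = W + Z)
m(O, 2)*((Q - 16) + (-8 - 18)) = (30 + 2)*((1 - 16) + (-8 - 18)) = 32*(-15 - 26) = 32*(-41) = -1312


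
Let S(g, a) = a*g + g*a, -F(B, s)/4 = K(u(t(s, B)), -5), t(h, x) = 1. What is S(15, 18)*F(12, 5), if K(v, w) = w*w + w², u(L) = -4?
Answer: -108000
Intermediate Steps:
K(v, w) = 2*w² (K(v, w) = w² + w² = 2*w²)
F(B, s) = -200 (F(B, s) = -8*(-5)² = -8*25 = -4*50 = -200)
S(g, a) = 2*a*g (S(g, a) = a*g + a*g = 2*a*g)
S(15, 18)*F(12, 5) = (2*18*15)*(-200) = 540*(-200) = -108000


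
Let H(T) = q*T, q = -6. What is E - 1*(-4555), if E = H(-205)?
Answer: 5785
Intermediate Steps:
H(T) = -6*T
E = 1230 (E = -6*(-205) = 1230)
E - 1*(-4555) = 1230 - 1*(-4555) = 1230 + 4555 = 5785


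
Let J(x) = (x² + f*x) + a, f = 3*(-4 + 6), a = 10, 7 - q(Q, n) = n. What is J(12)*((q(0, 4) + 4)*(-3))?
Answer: -4746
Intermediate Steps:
q(Q, n) = 7 - n
f = 6 (f = 3*2 = 6)
J(x) = 10 + x² + 6*x (J(x) = (x² + 6*x) + 10 = 10 + x² + 6*x)
J(12)*((q(0, 4) + 4)*(-3)) = (10 + 12² + 6*12)*(((7 - 1*4) + 4)*(-3)) = (10 + 144 + 72)*(((7 - 4) + 4)*(-3)) = 226*((3 + 4)*(-3)) = 226*(7*(-3)) = 226*(-21) = -4746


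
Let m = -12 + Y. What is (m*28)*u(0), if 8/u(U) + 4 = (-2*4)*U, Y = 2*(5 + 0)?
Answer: 112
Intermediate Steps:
Y = 10 (Y = 2*5 = 10)
u(U) = 8/(-4 - 8*U) (u(U) = 8/(-4 + (-2*4)*U) = 8/(-4 - 8*U))
m = -2 (m = -12 + 10 = -2)
(m*28)*u(0) = (-2*28)*(-2/(1 + 2*0)) = -(-112)/(1 + 0) = -(-112)/1 = -(-112) = -56*(-2) = 112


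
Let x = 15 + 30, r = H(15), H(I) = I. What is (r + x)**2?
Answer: 3600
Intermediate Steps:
r = 15
x = 45
(r + x)**2 = (15 + 45)**2 = 60**2 = 3600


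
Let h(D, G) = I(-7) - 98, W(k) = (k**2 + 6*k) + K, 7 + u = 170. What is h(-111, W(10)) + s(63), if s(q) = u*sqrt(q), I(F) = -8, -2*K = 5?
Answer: -106 + 489*sqrt(7) ≈ 1187.8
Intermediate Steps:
u = 163 (u = -7 + 170 = 163)
K = -5/2 (K = -1/2*5 = -5/2 ≈ -2.5000)
s(q) = 163*sqrt(q)
W(k) = -5/2 + k**2 + 6*k (W(k) = (k**2 + 6*k) - 5/2 = -5/2 + k**2 + 6*k)
h(D, G) = -106 (h(D, G) = -8 - 98 = -106)
h(-111, W(10)) + s(63) = -106 + 163*sqrt(63) = -106 + 163*(3*sqrt(7)) = -106 + 489*sqrt(7)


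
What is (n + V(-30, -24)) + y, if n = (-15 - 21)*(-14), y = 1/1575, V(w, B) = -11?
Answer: 776476/1575 ≈ 493.00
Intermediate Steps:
y = 1/1575 ≈ 0.00063492
n = 504 (n = -36*(-14) = 504)
(n + V(-30, -24)) + y = (504 - 11) + 1/1575 = 493 + 1/1575 = 776476/1575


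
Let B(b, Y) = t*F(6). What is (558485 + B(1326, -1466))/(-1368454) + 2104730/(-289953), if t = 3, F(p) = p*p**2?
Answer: -3042348478169/396787342662 ≈ -7.6674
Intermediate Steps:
F(p) = p**3
B(b, Y) = 648 (B(b, Y) = 3*6**3 = 3*216 = 648)
(558485 + B(1326, -1466))/(-1368454) + 2104730/(-289953) = (558485 + 648)/(-1368454) + 2104730/(-289953) = 559133*(-1/1368454) + 2104730*(-1/289953) = -559133/1368454 - 2104730/289953 = -3042348478169/396787342662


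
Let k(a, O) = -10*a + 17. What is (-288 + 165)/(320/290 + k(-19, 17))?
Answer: -3567/6035 ≈ -0.59105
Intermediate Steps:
k(a, O) = 17 - 10*a
(-288 + 165)/(320/290 + k(-19, 17)) = (-288 + 165)/(320/290 + (17 - 10*(-19))) = -123/(320*(1/290) + (17 + 190)) = -123/(32/29 + 207) = -123/6035/29 = -123*29/6035 = -3567/6035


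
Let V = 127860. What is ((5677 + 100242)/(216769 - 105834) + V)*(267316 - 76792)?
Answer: 245676454839996/10085 ≈ 2.4361e+10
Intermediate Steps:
((5677 + 100242)/(216769 - 105834) + V)*(267316 - 76792) = ((5677 + 100242)/(216769 - 105834) + 127860)*(267316 - 76792) = (105919/110935 + 127860)*190524 = (105919*(1/110935) + 127860)*190524 = (9629/10085 + 127860)*190524 = (1289477729/10085)*190524 = 245676454839996/10085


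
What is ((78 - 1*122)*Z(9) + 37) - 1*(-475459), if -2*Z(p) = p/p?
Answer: 475518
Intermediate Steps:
Z(p) = -1/2 (Z(p) = -p/(2*p) = -1/2*1 = -1/2)
((78 - 1*122)*Z(9) + 37) - 1*(-475459) = ((78 - 1*122)*(-1/2) + 37) - 1*(-475459) = ((78 - 122)*(-1/2) + 37) + 475459 = (-44*(-1/2) + 37) + 475459 = (22 + 37) + 475459 = 59 + 475459 = 475518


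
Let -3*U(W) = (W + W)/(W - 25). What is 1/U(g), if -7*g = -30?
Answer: 29/4 ≈ 7.2500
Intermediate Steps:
g = 30/7 (g = -⅐*(-30) = 30/7 ≈ 4.2857)
U(W) = -2*W/(3*(-25 + W)) (U(W) = -(W + W)/(3*(W - 25)) = -2*W/(3*(-25 + W)))
1/U(g) = 1/(-2*30/7/(-75 + 3*(30/7))) = 1/(-2*30/7/(-75 + 90/7)) = 1/(-2*30/7/(-435/7)) = 1/(-2*30/7*(-7/435)) = 1/(4/29) = 29/4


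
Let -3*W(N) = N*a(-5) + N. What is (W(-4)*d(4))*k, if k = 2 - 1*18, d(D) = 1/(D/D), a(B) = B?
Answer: 256/3 ≈ 85.333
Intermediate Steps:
d(D) = 1 (d(D) = 1/1 = 1)
k = -16 (k = 2 - 18 = -16)
W(N) = 4*N/3 (W(N) = -(N*(-5) + N)/3 = -(-5*N + N)/3 = -(-4)*N/3 = 4*N/3)
(W(-4)*d(4))*k = (((4/3)*(-4))*1)*(-16) = -16/3*1*(-16) = -16/3*(-16) = 256/3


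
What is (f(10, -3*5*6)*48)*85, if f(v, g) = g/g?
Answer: 4080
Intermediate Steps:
f(v, g) = 1
(f(10, -3*5*6)*48)*85 = (1*48)*85 = 48*85 = 4080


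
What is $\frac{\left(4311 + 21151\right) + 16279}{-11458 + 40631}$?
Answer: $\frac{41741}{29173} \approx 1.4308$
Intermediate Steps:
$\frac{\left(4311 + 21151\right) + 16279}{-11458 + 40631} = \frac{25462 + 16279}{29173} = 41741 \cdot \frac{1}{29173} = \frac{41741}{29173}$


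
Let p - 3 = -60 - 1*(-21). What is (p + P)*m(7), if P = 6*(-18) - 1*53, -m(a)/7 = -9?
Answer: -12411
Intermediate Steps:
m(a) = 63 (m(a) = -7*(-9) = 63)
P = -161 (P = -108 - 53 = -161)
p = -36 (p = 3 + (-60 - 1*(-21)) = 3 + (-60 + 21) = 3 - 39 = -36)
(p + P)*m(7) = (-36 - 161)*63 = -197*63 = -12411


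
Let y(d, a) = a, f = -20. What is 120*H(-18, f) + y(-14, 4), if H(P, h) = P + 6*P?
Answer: -15116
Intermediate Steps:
H(P, h) = 7*P
120*H(-18, f) + y(-14, 4) = 120*(7*(-18)) + 4 = 120*(-126) + 4 = -15120 + 4 = -15116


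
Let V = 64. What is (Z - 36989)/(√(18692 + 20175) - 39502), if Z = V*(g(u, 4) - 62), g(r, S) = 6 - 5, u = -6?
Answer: 1615355286/1560369137 + 40893*√38867/1560369137 ≈ 1.0404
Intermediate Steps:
g(r, S) = 1
Z = -3904 (Z = 64*(1 - 62) = 64*(-61) = -3904)
(Z - 36989)/(√(18692 + 20175) - 39502) = (-3904 - 36989)/(√(18692 + 20175) - 39502) = -40893/(√38867 - 39502) = -40893/(-39502 + √38867)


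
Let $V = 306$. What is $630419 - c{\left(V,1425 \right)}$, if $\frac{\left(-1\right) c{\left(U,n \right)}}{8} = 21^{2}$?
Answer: $633947$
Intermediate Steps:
$c{\left(U,n \right)} = -3528$ ($c{\left(U,n \right)} = - 8 \cdot 21^{2} = \left(-8\right) 441 = -3528$)
$630419 - c{\left(V,1425 \right)} = 630419 - -3528 = 630419 + 3528 = 633947$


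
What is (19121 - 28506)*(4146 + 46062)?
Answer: -471202080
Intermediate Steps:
(19121 - 28506)*(4146 + 46062) = -9385*50208 = -471202080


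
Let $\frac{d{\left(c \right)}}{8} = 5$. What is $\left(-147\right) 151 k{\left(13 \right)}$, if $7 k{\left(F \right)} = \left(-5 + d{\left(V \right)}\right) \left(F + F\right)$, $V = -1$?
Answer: $-2885610$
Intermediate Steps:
$d{\left(c \right)} = 40$ ($d{\left(c \right)} = 8 \cdot 5 = 40$)
$k{\left(F \right)} = 10 F$ ($k{\left(F \right)} = \frac{\left(-5 + 40\right) \left(F + F\right)}{7} = \frac{35 \cdot 2 F}{7} = \frac{70 F}{7} = 10 F$)
$\left(-147\right) 151 k{\left(13 \right)} = \left(-147\right) 151 \cdot 10 \cdot 13 = \left(-22197\right) 130 = -2885610$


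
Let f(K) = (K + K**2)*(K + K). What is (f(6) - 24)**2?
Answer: 230400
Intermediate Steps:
f(K) = 2*K*(K + K**2) (f(K) = (K + K**2)*(2*K) = 2*K*(K + K**2))
(f(6) - 24)**2 = (2*6**2*(1 + 6) - 24)**2 = (2*36*7 - 24)**2 = (504 - 24)**2 = 480**2 = 230400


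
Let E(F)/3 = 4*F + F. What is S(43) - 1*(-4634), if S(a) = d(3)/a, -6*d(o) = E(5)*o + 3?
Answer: 199224/43 ≈ 4633.1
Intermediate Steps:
E(F) = 15*F (E(F) = 3*(4*F + F) = 3*(5*F) = 15*F)
d(o) = -1/2 - 25*o/2 (d(o) = -((15*5)*o + 3)/6 = -(75*o + 3)/6 = -(3 + 75*o)/6 = -1/2 - 25*o/2)
S(a) = -38/a (S(a) = (-1/2 - 25/2*3)/a = (-1/2 - 75/2)/a = -38/a)
S(43) - 1*(-4634) = -38/43 - 1*(-4634) = -38*1/43 + 4634 = -38/43 + 4634 = 199224/43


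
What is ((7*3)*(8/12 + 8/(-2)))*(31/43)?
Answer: -2170/43 ≈ -50.465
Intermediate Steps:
((7*3)*(8/12 + 8/(-2)))*(31/43) = (21*(8*(1/12) + 8*(-½)))*(31*(1/43)) = (21*(⅔ - 4))*(31/43) = (21*(-10/3))*(31/43) = -70*31/43 = -2170/43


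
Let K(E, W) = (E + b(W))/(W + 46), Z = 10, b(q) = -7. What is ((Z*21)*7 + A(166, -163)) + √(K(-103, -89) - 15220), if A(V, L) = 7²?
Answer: 1519 + 5*I*√1125482/43 ≈ 1519.0 + 123.36*I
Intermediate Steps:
K(E, W) = (-7 + E)/(46 + W) (K(E, W) = (E - 7)/(W + 46) = (-7 + E)/(46 + W))
A(V, L) = 49
((Z*21)*7 + A(166, -163)) + √(K(-103, -89) - 15220) = ((10*21)*7 + 49) + √((-7 - 103)/(46 - 89) - 15220) = (210*7 + 49) + √(-110/(-43) - 15220) = (1470 + 49) + √(-1/43*(-110) - 15220) = 1519 + √(110/43 - 15220) = 1519 + √(-654350/43) = 1519 + 5*I*√1125482/43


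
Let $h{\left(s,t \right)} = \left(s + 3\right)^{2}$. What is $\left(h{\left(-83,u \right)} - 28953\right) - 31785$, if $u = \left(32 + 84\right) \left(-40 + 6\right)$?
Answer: $-54338$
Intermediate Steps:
$u = -3944$ ($u = 116 \left(-34\right) = -3944$)
$h{\left(s,t \right)} = \left(3 + s\right)^{2}$
$\left(h{\left(-83,u \right)} - 28953\right) - 31785 = \left(\left(3 - 83\right)^{2} - 28953\right) - 31785 = \left(\left(-80\right)^{2} - 28953\right) - 31785 = \left(6400 - 28953\right) - 31785 = -22553 - 31785 = -54338$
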